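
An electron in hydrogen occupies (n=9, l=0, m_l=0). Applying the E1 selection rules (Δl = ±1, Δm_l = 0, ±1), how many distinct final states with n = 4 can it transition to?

3

E1 requires Δl = ±1, so l_f ∈ {-1, 1}; with 0 ≤ l_f ≤ n_f−1 = 3, the allowed l_f values are {1}.
For l_f = 1: m_f ∈ {m_i−1, m_i, m_i+1} ∩ [−1, 1] = {-1, 0, 1} → 3 states.
Total: 3.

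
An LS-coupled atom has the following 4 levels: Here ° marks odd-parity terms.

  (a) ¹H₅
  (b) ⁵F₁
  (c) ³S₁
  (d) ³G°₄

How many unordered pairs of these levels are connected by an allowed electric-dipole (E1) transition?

0

(a)–(b): forbidden (parity, ΔS, ΔL, ΔJ).
(a)–(c): forbidden (parity, ΔS, ΔL, ΔJ).
(a)–(d): forbidden (ΔS).
(b)–(c): forbidden (parity, ΔS, ΔL).
(b)–(d): forbidden (ΔS, ΔJ).
(c)–(d): forbidden (ΔL, ΔJ).
Allowed pairs: 0 of 6.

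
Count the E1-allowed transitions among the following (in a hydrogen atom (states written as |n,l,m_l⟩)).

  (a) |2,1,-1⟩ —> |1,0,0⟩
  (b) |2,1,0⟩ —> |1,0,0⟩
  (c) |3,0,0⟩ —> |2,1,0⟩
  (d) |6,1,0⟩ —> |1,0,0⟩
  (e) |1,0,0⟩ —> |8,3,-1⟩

(a) allowed
(b) allowed
(c) allowed
(d) allowed
(e) forbidden — Δl = +3 (E1 requires Δl = ±1)
Total allowed: 4 of 5.

4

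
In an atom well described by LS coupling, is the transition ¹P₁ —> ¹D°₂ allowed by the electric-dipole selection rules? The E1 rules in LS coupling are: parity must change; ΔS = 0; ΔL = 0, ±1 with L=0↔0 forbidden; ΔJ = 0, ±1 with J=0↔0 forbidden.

allowed

ΔJ = 0, ±1 (not J=0↔0): J: 1 → 2, ΔJ = +1 — satisfied.
ΔL = 0, ±1 (not L=0↔0): L: 1 → 2, ΔL = +1 — satisfied.
ΔS = 0: S: 0 → 0 — satisfied.
Parity must change: even → odd — satisfied.
All four E1 rules are satisfied.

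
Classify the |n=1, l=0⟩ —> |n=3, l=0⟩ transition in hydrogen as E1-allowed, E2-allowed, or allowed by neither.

neither

Δl = 0 − 0 = +0; l_i + l_f = 0.
E1 (Δl = ±1): not satisfied.
E2 (Δl = 0,±2, l_i+l_f ≥ 2): not satisfied.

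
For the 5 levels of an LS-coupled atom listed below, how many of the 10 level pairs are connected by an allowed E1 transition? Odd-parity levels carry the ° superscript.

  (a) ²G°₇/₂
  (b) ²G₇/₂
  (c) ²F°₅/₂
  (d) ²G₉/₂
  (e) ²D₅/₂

4

(a)–(b): allowed.
(a)–(c): forbidden (parity).
(a)–(d): allowed.
(a)–(e): forbidden (ΔL).
(b)–(c): allowed.
(b)–(d): forbidden (parity).
(b)–(e): forbidden (parity, ΔL).
(c)–(d): forbidden (ΔJ).
(c)–(e): allowed.
(d)–(e): forbidden (parity, ΔL, ΔJ).
Allowed pairs: 4 of 10.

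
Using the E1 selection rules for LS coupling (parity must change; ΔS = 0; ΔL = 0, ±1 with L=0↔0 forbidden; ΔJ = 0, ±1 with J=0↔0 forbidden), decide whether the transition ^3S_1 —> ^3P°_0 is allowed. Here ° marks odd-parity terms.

allowed

Reading off the term symbols: S 1→1, L 0→1, J 1→0, parity even→odd.
Parity must change: even → odd — satisfied.
ΔS = 0: S: 1 → 1 — satisfied.
ΔL = 0, ±1 (not L=0↔0): L: 0 → 1, ΔL = +1 — satisfied.
ΔJ = 0, ±1 (not J=0↔0): J: 1 → 0, ΔJ = -1 — satisfied.
All four E1 rules are satisfied.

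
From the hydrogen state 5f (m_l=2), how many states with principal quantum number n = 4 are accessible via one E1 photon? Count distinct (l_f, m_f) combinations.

E1 requires Δl = ±1, so l_f ∈ {2, 4}; with 0 ≤ l_f ≤ n_f−1 = 3, the allowed l_f values are {2}.
For l_f = 2: m_f ∈ {m_i−1, m_i, m_i+1} ∩ [−2, 2] = {1, 2} → 2 states.
Total: 2.

2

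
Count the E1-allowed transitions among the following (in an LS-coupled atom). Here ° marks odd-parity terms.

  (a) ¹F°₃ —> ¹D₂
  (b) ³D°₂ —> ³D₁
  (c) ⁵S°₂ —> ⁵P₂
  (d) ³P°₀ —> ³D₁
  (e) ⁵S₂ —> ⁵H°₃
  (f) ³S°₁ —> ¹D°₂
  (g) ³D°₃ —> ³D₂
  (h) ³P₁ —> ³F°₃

(a) allowed
(b) allowed
(c) allowed
(d) allowed
(e) forbidden (ΔL fails)
(f) forbidden (parity, ΔS, ΔL fail)
(g) allowed
(h) forbidden (ΔL, ΔJ fail)
Total allowed: 5 of 8.

5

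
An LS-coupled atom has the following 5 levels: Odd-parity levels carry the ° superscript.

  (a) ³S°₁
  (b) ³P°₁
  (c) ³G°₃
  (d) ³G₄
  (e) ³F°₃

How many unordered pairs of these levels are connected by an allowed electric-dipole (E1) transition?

(a)–(b): forbidden (parity).
(a)–(c): forbidden (parity, ΔL, ΔJ).
(a)–(d): forbidden (ΔL, ΔJ).
(a)–(e): forbidden (parity, ΔL, ΔJ).
(b)–(c): forbidden (parity, ΔL, ΔJ).
(b)–(d): forbidden (ΔL, ΔJ).
(b)–(e): forbidden (parity, ΔL, ΔJ).
(c)–(d): allowed.
(c)–(e): forbidden (parity).
(d)–(e): allowed.
Allowed pairs: 2 of 10.

2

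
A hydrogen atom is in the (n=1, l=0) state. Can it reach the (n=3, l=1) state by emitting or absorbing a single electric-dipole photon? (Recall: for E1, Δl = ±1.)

allowed

Initial l = 0, final l = 1, so Δl = +1. E1 requires Δl = ±1: satisfied.
All E1 selection rules are satisfied.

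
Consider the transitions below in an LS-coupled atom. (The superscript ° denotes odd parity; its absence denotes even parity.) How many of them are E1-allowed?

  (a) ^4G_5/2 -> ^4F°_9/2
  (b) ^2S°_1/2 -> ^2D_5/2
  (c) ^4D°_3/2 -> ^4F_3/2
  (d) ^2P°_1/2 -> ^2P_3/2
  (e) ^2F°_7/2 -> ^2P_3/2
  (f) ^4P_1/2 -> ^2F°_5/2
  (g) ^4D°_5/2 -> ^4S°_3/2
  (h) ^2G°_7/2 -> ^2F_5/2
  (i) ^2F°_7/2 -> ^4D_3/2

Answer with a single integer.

3

(a) forbidden (ΔJ fails)
(b) forbidden (ΔL, ΔJ fail)
(c) allowed
(d) allowed
(e) forbidden (ΔL, ΔJ fail)
(f) forbidden (ΔS, ΔL, ΔJ fail)
(g) forbidden (parity, ΔL fail)
(h) allowed
(i) forbidden (ΔS, ΔJ fail)
Total allowed: 3 of 9.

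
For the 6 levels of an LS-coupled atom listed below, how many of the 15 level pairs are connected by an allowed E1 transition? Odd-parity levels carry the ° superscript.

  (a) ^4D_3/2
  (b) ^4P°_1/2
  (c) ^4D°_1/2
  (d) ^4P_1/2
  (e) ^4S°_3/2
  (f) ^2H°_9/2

5

(a)–(b): allowed.
(a)–(c): allowed.
(a)–(d): forbidden (parity).
(a)–(e): forbidden (ΔL).
(a)–(f): forbidden (ΔS, ΔL, ΔJ).
(b)–(c): forbidden (parity).
(b)–(d): allowed.
(b)–(e): forbidden (parity).
(b)–(f): forbidden (parity, ΔS, ΔL, ΔJ).
(c)–(d): allowed.
(c)–(e): forbidden (parity, ΔL).
(c)–(f): forbidden (parity, ΔS, ΔL, ΔJ).
(d)–(e): allowed.
(d)–(f): forbidden (ΔS, ΔL, ΔJ).
(e)–(f): forbidden (parity, ΔS, ΔL, ΔJ).
Allowed pairs: 5 of 15.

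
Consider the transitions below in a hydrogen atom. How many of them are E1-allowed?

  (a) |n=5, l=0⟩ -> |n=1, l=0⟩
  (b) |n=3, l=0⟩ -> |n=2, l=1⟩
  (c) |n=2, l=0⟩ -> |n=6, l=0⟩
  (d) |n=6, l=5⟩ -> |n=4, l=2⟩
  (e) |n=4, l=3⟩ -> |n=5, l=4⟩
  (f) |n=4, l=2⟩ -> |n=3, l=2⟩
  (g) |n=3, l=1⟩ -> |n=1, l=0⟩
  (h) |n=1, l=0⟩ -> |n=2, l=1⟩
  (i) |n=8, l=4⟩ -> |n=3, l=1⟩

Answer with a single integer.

(a) forbidden — Δl = +0 (E1 requires Δl = ±1)
(b) allowed
(c) forbidden — Δl = +0 (E1 requires Δl = ±1)
(d) forbidden — Δl = -3 (E1 requires Δl = ±1)
(e) allowed
(f) forbidden — Δl = +0 (E1 requires Δl = ±1)
(g) allowed
(h) allowed
(i) forbidden — Δl = -3 (E1 requires Δl = ±1)
Total allowed: 4 of 9.

4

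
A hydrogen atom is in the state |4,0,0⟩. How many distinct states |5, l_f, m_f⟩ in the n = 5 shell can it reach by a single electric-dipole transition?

E1 requires Δl = ±1, so l_f ∈ {-1, 1}; with 0 ≤ l_f ≤ n_f−1 = 4, the allowed l_f values are {1}.
For l_f = 1: m_f ∈ {m_i−1, m_i, m_i+1} ∩ [−1, 1] = {-1, 0, 1} → 3 states.
Total: 3.

3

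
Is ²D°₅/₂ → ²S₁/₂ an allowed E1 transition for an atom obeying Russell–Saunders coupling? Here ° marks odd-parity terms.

forbidden

Parity must change: odd → even — satisfied.
ΔJ = 0, ±1 (not J=0↔0): J: 5/2 → 1/2, ΔJ = -2 — violated.
ΔL = 0, ±1 (not L=0↔0): L: 2 → 0, ΔL = -2 — violated.
ΔS = 0: S: 1/2 → 1/2 — satisfied.
Rule(s) violated: ΔL, ΔJ.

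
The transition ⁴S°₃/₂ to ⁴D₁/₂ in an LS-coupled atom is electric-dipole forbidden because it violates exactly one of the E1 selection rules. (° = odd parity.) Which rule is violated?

Reading off the term symbols: S 3/2→3/2, L 0→2, J 3/2→1/2, parity odd→even.
ΔS = 0: S: 3/2 → 3/2 — ✓.
Parity must change: odd → even — ✓.
ΔJ = 0, ±1 (not J=0↔0): J: 3/2 → 1/2, ΔJ = -1 — ✓.
ΔL = 0, ±1 (not L=0↔0): L: 0 → 2, ΔL = +2 — ✗.

the ΔL = 0, ±1 rule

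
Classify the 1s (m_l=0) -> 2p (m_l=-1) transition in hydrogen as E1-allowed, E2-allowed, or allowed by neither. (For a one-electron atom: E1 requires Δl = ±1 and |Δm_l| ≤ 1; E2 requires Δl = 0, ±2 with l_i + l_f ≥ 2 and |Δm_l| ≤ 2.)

Δl = 1 − 0 = +1; l_i + l_f = 1.
Δm_l = -1.
E1 (Δl = ±1, |Δm_l| ≤ 1): satisfied.
E2 (Δl = 0,±2, l_i+l_f ≥ 2, |Δm_l| ≤ 2): not satisfied.

E1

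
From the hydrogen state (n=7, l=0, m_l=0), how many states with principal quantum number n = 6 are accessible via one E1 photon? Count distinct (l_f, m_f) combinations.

3

E1 requires Δl = ±1, so l_f ∈ {-1, 1}; with 0 ≤ l_f ≤ n_f−1 = 5, the allowed l_f values are {1}.
For l_f = 1: m_f ∈ {m_i−1, m_i, m_i+1} ∩ [−1, 1] = {-1, 0, 1} → 3 states.
Total: 3.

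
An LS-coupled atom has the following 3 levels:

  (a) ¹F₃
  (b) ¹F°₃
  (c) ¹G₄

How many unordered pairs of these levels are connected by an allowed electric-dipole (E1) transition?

2

(a)–(b): allowed.
(a)–(c): forbidden (parity).
(b)–(c): allowed.
Allowed pairs: 2 of 3.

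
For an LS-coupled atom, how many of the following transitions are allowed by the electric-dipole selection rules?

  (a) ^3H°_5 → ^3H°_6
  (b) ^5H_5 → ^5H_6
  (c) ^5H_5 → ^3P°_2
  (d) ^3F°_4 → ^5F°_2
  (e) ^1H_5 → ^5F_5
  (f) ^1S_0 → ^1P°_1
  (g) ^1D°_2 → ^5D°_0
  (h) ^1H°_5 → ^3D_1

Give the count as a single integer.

1

(a) forbidden (parity fails)
(b) forbidden (parity fails)
(c) forbidden (ΔS, ΔL, ΔJ fail)
(d) forbidden (parity, ΔS, ΔJ fail)
(e) forbidden (parity, ΔS, ΔL fail)
(f) allowed
(g) forbidden (parity, ΔS, ΔJ fail)
(h) forbidden (ΔS, ΔL, ΔJ fail)
Total allowed: 1 of 8.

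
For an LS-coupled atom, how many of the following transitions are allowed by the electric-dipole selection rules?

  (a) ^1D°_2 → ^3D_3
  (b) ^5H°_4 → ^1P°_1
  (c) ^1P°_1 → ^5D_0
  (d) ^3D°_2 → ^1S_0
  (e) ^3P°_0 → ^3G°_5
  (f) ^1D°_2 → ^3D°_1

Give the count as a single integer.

(a) forbidden (ΔS fails)
(b) forbidden (parity, ΔS, ΔL, ΔJ fail)
(c) forbidden (ΔS fails)
(d) forbidden (ΔS, ΔL, ΔJ fail)
(e) forbidden (parity, ΔL, ΔJ fail)
(f) forbidden (parity, ΔS fail)
Total allowed: 0 of 6.

0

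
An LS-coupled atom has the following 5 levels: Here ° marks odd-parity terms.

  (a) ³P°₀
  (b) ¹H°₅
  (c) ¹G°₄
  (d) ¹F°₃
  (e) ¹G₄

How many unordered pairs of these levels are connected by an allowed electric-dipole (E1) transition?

3

(a)–(b): forbidden (parity, ΔS, ΔL, ΔJ).
(a)–(c): forbidden (parity, ΔS, ΔL, ΔJ).
(a)–(d): forbidden (parity, ΔS, ΔL, ΔJ).
(a)–(e): forbidden (ΔS, ΔL, ΔJ).
(b)–(c): forbidden (parity).
(b)–(d): forbidden (parity, ΔL, ΔJ).
(b)–(e): allowed.
(c)–(d): forbidden (parity).
(c)–(e): allowed.
(d)–(e): allowed.
Allowed pairs: 3 of 10.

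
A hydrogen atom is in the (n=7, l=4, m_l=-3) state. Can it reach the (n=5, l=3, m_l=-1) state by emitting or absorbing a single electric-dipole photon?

l: 4 → 3 (Δl = -1). Δl = ±1 satisfied.
m_l: -3 → -1 (Δm_l = +2). |Δm_l| ≤ 1 violated.
The transition is electric-dipole forbidden.

forbidden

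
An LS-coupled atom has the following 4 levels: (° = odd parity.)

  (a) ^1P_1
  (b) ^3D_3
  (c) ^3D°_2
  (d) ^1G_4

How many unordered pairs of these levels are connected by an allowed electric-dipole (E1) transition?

(a)–(b): forbidden (parity, ΔS, ΔJ).
(a)–(c): forbidden (ΔS).
(a)–(d): forbidden (parity, ΔL, ΔJ).
(b)–(c): allowed.
(b)–(d): forbidden (parity, ΔS, ΔL).
(c)–(d): forbidden (ΔS, ΔL, ΔJ).
Allowed pairs: 1 of 6.

1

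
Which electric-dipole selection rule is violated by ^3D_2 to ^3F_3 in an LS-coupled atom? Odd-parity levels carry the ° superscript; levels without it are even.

Parity must change: even → even — fails.
ΔS = 0: S: 1 → 1 — ok.
ΔL = 0, ±1 (not L=0↔0): L: 2 → 3, ΔL = +1 — ok.
ΔJ = 0, ±1 (not J=0↔0): J: 2 → 3, ΔJ = +1 — ok.

parity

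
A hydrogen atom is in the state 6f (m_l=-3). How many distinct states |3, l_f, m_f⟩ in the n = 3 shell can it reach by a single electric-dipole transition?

1

E1 requires Δl = ±1, so l_f ∈ {2, 4}; with 0 ≤ l_f ≤ n_f−1 = 2, the allowed l_f values are {2}.
For l_f = 2: m_f ∈ {m_i−1, m_i, m_i+1} ∩ [−2, 2] = {-2} → 1 state.
Total: 1.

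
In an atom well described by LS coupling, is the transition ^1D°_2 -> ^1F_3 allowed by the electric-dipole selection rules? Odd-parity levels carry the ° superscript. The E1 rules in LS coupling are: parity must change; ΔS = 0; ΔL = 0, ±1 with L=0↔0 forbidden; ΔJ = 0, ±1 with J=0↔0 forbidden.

allowed

Parity must change: odd → even — passes.
ΔS = 0: S: 0 → 0 — passes.
ΔL = 0, ±1 (not L=0↔0): L: 2 → 3, ΔL = +1 — passes.
ΔJ = 0, ±1 (not J=0↔0): J: 2 → 3, ΔJ = +1 — passes.
All four E1 rules are satisfied.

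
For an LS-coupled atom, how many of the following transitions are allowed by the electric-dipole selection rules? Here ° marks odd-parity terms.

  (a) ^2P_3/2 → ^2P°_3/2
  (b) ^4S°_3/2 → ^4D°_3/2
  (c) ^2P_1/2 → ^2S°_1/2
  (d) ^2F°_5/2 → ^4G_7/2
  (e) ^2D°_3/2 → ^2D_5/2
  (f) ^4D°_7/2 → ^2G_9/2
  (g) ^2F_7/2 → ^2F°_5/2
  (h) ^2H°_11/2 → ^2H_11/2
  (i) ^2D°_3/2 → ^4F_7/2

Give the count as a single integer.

5

(a) allowed
(b) forbidden (parity, ΔL fail)
(c) allowed
(d) forbidden (ΔS fails)
(e) allowed
(f) forbidden (ΔS, ΔL fail)
(g) allowed
(h) allowed
(i) forbidden (ΔS, ΔJ fail)
Total allowed: 5 of 9.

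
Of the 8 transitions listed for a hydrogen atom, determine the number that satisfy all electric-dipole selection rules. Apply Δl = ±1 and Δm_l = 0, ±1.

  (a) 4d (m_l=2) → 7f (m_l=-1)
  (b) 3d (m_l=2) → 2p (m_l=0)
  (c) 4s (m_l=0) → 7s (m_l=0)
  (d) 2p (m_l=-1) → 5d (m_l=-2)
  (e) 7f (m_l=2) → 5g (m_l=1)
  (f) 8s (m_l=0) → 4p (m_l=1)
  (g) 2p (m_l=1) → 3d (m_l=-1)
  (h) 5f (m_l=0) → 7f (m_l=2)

3

(a) forbidden — Δm_l = -3 (E1 requires Δm_l = 0, ±1)
(b) forbidden — Δm_l = -2 (E1 requires Δm_l = 0, ±1)
(c) forbidden — Δl = +0 (E1 requires Δl = ±1)
(d) allowed
(e) allowed
(f) allowed
(g) forbidden — Δm_l = -2 (E1 requires Δm_l = 0, ±1)
(h) forbidden — Δl = +0 (E1 requires Δl = ±1); Δm_l = +2 (E1 requires Δm_l = 0, ±1)
Total allowed: 3 of 8.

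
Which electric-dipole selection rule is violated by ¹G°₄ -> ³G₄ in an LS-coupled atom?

the ΔS = 0 rule

Initial level: S=0, L=4, J=4, parity odd. Final level: S=1, L=4, J=4, parity even.
Parity must change: odd → even — satisfied.
ΔS = 0: S: 0 → 1 — violated.
ΔL = 0, ±1 (not L=0↔0): L: 4 → 4, ΔL = +0 — satisfied.
ΔJ = 0, ±1 (not J=0↔0): J: 4 → 4, ΔJ = +0 — satisfied.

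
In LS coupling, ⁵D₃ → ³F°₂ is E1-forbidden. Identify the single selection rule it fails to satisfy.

ΔL = 0, ±1 (not L=0↔0): L: 2 → 3, ΔL = +1 — passes.
ΔJ = 0, ±1 (not J=0↔0): J: 3 → 2, ΔJ = -1 — passes.
ΔS = 0: S: 2 → 1 — fails.
Parity must change: even → odd — passes.

the ΔS = 0 rule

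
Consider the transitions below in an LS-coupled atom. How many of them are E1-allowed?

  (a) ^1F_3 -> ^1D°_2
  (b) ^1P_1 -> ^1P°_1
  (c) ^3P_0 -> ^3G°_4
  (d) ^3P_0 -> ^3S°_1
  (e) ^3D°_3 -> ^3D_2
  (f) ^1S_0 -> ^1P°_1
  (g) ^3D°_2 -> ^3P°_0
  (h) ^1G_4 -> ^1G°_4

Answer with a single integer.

(a) allowed
(b) allowed
(c) forbidden (ΔL, ΔJ fail)
(d) allowed
(e) allowed
(f) allowed
(g) forbidden (parity, ΔJ fail)
(h) allowed
Total allowed: 6 of 8.

6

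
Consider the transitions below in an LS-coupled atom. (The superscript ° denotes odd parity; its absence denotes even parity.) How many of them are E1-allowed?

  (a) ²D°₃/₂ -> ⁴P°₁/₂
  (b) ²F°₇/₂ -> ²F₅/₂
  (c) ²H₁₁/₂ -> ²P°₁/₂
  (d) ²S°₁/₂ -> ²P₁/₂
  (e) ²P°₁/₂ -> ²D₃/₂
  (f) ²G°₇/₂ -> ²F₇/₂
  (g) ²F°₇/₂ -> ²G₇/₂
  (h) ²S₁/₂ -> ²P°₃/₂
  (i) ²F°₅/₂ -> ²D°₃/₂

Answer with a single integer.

6

(a) forbidden (parity, ΔS fail)
(b) allowed
(c) forbidden (ΔL, ΔJ fail)
(d) allowed
(e) allowed
(f) allowed
(g) allowed
(h) allowed
(i) forbidden (parity fails)
Total allowed: 6 of 9.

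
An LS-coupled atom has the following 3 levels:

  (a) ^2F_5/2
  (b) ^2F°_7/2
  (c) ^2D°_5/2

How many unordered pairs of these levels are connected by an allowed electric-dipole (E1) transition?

2

(a)–(b): allowed.
(a)–(c): allowed.
(b)–(c): forbidden (parity).
Allowed pairs: 2 of 3.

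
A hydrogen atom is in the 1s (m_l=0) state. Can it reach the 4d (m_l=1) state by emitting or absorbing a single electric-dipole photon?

Δl = 2 − 0 = +2; the E1 rule Δl = ±1 is fails.
m_l: 0 → 1 (Δm_l = +1). |Δm_l| ≤ 1 passes.
The transition is electric-dipole forbidden.

forbidden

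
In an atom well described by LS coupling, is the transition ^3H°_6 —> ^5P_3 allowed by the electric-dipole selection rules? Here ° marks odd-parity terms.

forbidden

Reading off the term symbols: S 1→2, L 5→1, J 6→3, parity odd→even.
ΔS = 0: S: 1 → 2 — fails.
Parity must change: odd → even — passes.
ΔJ = 0, ±1 (not J=0↔0): J: 6 → 3, ΔJ = -3 — fails.
ΔL = 0, ±1 (not L=0↔0): L: 5 → 1, ΔL = -4 — fails.
Rule(s) violated: ΔS, ΔL, ΔJ.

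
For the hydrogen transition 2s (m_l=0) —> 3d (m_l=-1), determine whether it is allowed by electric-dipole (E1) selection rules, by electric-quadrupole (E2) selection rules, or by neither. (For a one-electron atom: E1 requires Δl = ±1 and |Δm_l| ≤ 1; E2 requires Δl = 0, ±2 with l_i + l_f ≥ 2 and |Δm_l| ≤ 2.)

Δl = 2 − 0 = +2; l_i + l_f = 2.
Δm_l = -1.
E1 (Δl = ±1, |Δm_l| ≤ 1): not satisfied.
E2 (Δl = 0,±2, l_i+l_f ≥ 2, |Δm_l| ≤ 2): satisfied.

E2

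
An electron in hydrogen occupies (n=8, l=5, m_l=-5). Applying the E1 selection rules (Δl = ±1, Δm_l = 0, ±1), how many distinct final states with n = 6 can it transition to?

E1 requires Δl = ±1, so l_f ∈ {4, 6}; with 0 ≤ l_f ≤ n_f−1 = 5, the allowed l_f values are {4}.
For l_f = 4: m_f ∈ {m_i−1, m_i, m_i+1} ∩ [−4, 4] = {-4} → 1 state.
Total: 1.

1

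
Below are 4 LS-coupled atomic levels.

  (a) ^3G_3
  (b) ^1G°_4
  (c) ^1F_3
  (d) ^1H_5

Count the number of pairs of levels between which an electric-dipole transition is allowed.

2

(a)–(b): forbidden (ΔS).
(a)–(c): forbidden (parity, ΔS).
(a)–(d): forbidden (parity, ΔS, ΔJ).
(b)–(c): allowed.
(b)–(d): allowed.
(c)–(d): forbidden (parity, ΔL, ΔJ).
Allowed pairs: 2 of 6.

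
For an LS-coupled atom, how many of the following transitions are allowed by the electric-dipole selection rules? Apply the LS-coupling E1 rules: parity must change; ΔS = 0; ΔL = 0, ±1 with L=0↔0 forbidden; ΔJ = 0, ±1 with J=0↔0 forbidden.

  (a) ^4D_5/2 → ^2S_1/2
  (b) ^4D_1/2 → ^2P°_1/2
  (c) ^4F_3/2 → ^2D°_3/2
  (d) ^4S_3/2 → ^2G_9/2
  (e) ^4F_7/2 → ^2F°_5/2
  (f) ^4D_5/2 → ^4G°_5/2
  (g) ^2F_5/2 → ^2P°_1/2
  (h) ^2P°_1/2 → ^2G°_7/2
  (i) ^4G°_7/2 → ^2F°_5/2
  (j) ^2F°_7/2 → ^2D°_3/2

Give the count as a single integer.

0

(a) forbidden (parity, ΔS, ΔL, ΔJ fail)
(b) forbidden (ΔS fails)
(c) forbidden (ΔS fails)
(d) forbidden (parity, ΔS, ΔL, ΔJ fail)
(e) forbidden (ΔS fails)
(f) forbidden (ΔL fails)
(g) forbidden (ΔL, ΔJ fail)
(h) forbidden (parity, ΔL, ΔJ fail)
(i) forbidden (parity, ΔS fail)
(j) forbidden (parity, ΔJ fail)
Total allowed: 0 of 10.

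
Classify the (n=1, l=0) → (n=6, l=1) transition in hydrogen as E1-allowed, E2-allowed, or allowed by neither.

Δl = 1 − 0 = +1; l_i + l_f = 1.
E1 (Δl = ±1): satisfied.
E2 (Δl = 0,±2, l_i+l_f ≥ 2): not satisfied.

E1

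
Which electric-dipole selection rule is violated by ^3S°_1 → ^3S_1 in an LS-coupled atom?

the L=0 ↔ L=0 exclusion

Parity must change: odd → even — satisfied.
ΔS = 0: S: 1 → 1 — satisfied.
ΔL = 0, ±1 (not L=0↔0): L: 0 → 0, ΔL = +0 — violated.
ΔJ = 0, ±1 (not J=0↔0): J: 1 → 1, ΔJ = +0 — satisfied.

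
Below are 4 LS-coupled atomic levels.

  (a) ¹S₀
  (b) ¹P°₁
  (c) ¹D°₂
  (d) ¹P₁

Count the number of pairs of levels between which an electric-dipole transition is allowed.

3

(a)–(b): allowed.
(a)–(c): forbidden (ΔL, ΔJ).
(a)–(d): forbidden (parity).
(b)–(c): forbidden (parity).
(b)–(d): allowed.
(c)–(d): allowed.
Allowed pairs: 3 of 6.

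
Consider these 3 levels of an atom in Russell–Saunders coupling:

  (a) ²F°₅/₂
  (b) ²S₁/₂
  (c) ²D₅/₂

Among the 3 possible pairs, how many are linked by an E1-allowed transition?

(a)–(b): forbidden (ΔL, ΔJ).
(a)–(c): allowed.
(b)–(c): forbidden (parity, ΔL, ΔJ).
Allowed pairs: 1 of 3.

1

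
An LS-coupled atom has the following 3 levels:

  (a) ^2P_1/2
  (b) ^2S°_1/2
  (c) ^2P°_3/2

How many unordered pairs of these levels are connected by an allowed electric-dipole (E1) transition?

(a)–(b): allowed.
(a)–(c): allowed.
(b)–(c): forbidden (parity).
Allowed pairs: 2 of 3.

2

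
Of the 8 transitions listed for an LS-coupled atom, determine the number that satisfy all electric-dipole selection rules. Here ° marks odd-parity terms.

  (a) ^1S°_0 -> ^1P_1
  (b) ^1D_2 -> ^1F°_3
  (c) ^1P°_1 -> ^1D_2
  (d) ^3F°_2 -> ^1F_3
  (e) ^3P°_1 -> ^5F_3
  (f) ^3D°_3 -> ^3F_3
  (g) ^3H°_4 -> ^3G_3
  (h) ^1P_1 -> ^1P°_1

6

(a) allowed
(b) allowed
(c) allowed
(d) forbidden (ΔS fails)
(e) forbidden (ΔS, ΔL, ΔJ fail)
(f) allowed
(g) allowed
(h) allowed
Total allowed: 6 of 8.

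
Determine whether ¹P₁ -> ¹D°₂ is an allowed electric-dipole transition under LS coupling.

allowed

Reading off the term symbols: S 0→0, L 1→2, J 1→2, parity even→odd.
Parity must change: even → odd — passes.
ΔS = 0: S: 0 → 0 — passes.
ΔL = 0, ±1 (not L=0↔0): L: 1 → 2, ΔL = +1 — passes.
ΔJ = 0, ±1 (not J=0↔0): J: 1 → 2, ΔJ = +1 — passes.
All four E1 rules are satisfied.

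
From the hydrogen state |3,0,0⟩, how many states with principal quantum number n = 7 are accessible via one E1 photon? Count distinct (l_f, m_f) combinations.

3

E1 requires Δl = ±1, so l_f ∈ {-1, 1}; with 0 ≤ l_f ≤ n_f−1 = 6, the allowed l_f values are {1}.
For l_f = 1: m_f ∈ {m_i−1, m_i, m_i+1} ∩ [−1, 1] = {-1, 0, 1} → 3 states.
Total: 3.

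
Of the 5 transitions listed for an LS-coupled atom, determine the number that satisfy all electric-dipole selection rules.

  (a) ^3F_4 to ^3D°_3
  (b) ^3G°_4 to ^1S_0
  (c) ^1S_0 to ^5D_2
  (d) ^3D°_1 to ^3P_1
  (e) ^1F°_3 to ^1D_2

3

(a) allowed
(b) forbidden (ΔS, ΔL, ΔJ fail)
(c) forbidden (parity, ΔS, ΔL, ΔJ fail)
(d) allowed
(e) allowed
Total allowed: 3 of 5.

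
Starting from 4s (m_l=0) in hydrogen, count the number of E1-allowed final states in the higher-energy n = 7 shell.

3

E1 requires Δl = ±1, so l_f ∈ {-1, 1}; with 0 ≤ l_f ≤ n_f−1 = 6, the allowed l_f values are {1}.
For l_f = 1: m_f ∈ {m_i−1, m_i, m_i+1} ∩ [−1, 1] = {-1, 0, 1} → 3 states.
Total: 3.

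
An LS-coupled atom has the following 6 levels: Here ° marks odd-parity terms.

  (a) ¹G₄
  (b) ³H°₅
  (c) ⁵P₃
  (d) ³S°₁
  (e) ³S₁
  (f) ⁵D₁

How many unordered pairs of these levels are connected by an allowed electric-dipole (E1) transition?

(a)–(b): forbidden (ΔS).
(a)–(c): forbidden (parity, ΔS, ΔL).
(a)–(d): forbidden (ΔS, ΔL, ΔJ).
(a)–(e): forbidden (parity, ΔS, ΔL, ΔJ).
(a)–(f): forbidden (parity, ΔS, ΔL, ΔJ).
(b)–(c): forbidden (ΔS, ΔL, ΔJ).
(b)–(d): forbidden (parity, ΔL, ΔJ).
(b)–(e): forbidden (ΔL, ΔJ).
(b)–(f): forbidden (ΔS, ΔL, ΔJ).
(c)–(d): forbidden (ΔS, ΔJ).
(c)–(e): forbidden (parity, ΔS, ΔJ).
(c)–(f): forbidden (parity, ΔJ).
(d)–(e): forbidden (ΔL).
(d)–(f): forbidden (ΔS, ΔL).
(e)–(f): forbidden (parity, ΔS, ΔL).
Allowed pairs: 0 of 15.

0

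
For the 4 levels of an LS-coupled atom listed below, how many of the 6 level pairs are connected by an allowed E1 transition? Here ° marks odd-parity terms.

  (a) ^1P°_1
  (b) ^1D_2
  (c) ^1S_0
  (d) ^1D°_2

(a)–(b): allowed.
(a)–(c): allowed.
(a)–(d): forbidden (parity).
(b)–(c): forbidden (parity, ΔL, ΔJ).
(b)–(d): allowed.
(c)–(d): forbidden (ΔL, ΔJ).
Allowed pairs: 3 of 6.

3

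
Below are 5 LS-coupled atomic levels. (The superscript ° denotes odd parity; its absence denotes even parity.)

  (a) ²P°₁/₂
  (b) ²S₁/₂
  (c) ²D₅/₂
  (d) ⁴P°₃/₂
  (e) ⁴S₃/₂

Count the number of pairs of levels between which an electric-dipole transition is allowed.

(a)–(b): allowed.
(a)–(c): forbidden (ΔJ).
(a)–(d): forbidden (parity, ΔS).
(a)–(e): forbidden (ΔS).
(b)–(c): forbidden (parity, ΔL, ΔJ).
(b)–(d): forbidden (ΔS).
(b)–(e): forbidden (parity, ΔS, ΔL).
(c)–(d): forbidden (ΔS).
(c)–(e): forbidden (parity, ΔS, ΔL).
(d)–(e): allowed.
Allowed pairs: 2 of 10.

2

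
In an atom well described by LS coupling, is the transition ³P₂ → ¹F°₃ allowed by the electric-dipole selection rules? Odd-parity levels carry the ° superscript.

forbidden

Reading off the term symbols: S 1→0, L 1→3, J 2→3, parity even→odd.
Parity must change: even → odd — passes.
ΔS = 0: S: 1 → 0 — fails.
ΔL = 0, ±1 (not L=0↔0): L: 1 → 3, ΔL = +2 — fails.
ΔJ = 0, ±1 (not J=0↔0): J: 2 → 3, ΔJ = +1 — passes.
Rule(s) violated: ΔS, ΔL.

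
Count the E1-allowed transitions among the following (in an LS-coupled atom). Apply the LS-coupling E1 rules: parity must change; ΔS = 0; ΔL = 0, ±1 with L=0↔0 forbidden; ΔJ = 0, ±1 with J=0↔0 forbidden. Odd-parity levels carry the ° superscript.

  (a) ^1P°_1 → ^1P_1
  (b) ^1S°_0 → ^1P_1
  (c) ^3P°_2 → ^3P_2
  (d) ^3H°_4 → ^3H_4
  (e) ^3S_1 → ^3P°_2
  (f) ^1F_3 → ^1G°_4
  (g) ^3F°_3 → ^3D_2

7

(a) allowed
(b) allowed
(c) allowed
(d) allowed
(e) allowed
(f) allowed
(g) allowed
Total allowed: 7 of 7.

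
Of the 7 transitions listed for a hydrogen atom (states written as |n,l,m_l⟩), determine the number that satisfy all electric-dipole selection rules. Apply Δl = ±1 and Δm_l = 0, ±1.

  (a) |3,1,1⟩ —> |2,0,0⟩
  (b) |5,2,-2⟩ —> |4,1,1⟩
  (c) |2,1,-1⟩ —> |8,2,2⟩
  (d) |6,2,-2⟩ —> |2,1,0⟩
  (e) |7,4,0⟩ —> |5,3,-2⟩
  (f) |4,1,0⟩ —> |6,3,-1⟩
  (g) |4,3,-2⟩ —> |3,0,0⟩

(a) allowed
(b) forbidden — Δm_l = +3 (E1 requires Δm_l = 0, ±1)
(c) forbidden — Δm_l = +3 (E1 requires Δm_l = 0, ±1)
(d) forbidden — Δm_l = +2 (E1 requires Δm_l = 0, ±1)
(e) forbidden — Δm_l = -2 (E1 requires Δm_l = 0, ±1)
(f) forbidden — Δl = +2 (E1 requires Δl = ±1)
(g) forbidden — Δl = -3 (E1 requires Δl = ±1); Δm_l = +2 (E1 requires Δm_l = 0, ±1)
Total allowed: 1 of 7.

1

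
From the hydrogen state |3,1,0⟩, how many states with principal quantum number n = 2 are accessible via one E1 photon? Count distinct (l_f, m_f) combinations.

E1 requires Δl = ±1, so l_f ∈ {0, 2}; with 0 ≤ l_f ≤ n_f−1 = 1, the allowed l_f values are {0}.
For l_f = 0: m_f ∈ {m_i−1, m_i, m_i+1} ∩ [−0, 0] = {0} → 1 state.
Total: 1.

1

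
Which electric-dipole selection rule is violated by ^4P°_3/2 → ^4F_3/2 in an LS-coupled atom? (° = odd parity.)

the ΔL = 0, ±1 rule

ΔS = 0: S: 3/2 → 3/2 — satisfied.
ΔJ = 0, ±1 (not J=0↔0): J: 3/2 → 3/2, ΔJ = +0 — satisfied.
ΔL = 0, ±1 (not L=0↔0): L: 1 → 3, ΔL = +2 — violated.
Parity must change: odd → even — satisfied.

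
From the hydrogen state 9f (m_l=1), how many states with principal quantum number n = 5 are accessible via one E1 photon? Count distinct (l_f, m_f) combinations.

6

E1 requires Δl = ±1, so l_f ∈ {2, 4}; with 0 ≤ l_f ≤ n_f−1 = 4, the allowed l_f values are {2, 4}.
For l_f = 2: m_f ∈ {m_i−1, m_i, m_i+1} ∩ [−2, 2] = {0, 1, 2} → 3 states.
For l_f = 4: m_f ∈ {m_i−1, m_i, m_i+1} ∩ [−4, 4] = {0, 1, 2} → 3 states.
Total: 6.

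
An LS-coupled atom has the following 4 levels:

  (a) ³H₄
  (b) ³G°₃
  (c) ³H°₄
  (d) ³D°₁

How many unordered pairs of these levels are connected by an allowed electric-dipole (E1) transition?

2

(a)–(b): allowed.
(a)–(c): allowed.
(a)–(d): forbidden (ΔL, ΔJ).
(b)–(c): forbidden (parity).
(b)–(d): forbidden (parity, ΔL, ΔJ).
(c)–(d): forbidden (parity, ΔL, ΔJ).
Allowed pairs: 2 of 6.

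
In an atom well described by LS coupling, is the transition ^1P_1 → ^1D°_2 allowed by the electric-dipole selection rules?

Initial level: S=0, L=1, J=1, parity even. Final level: S=0, L=2, J=2, parity odd.
Parity must change: even → odd — satisfied.
ΔS = 0: S: 0 → 0 — satisfied.
ΔL = 0, ±1 (not L=0↔0): L: 1 → 2, ΔL = +1 — satisfied.
ΔJ = 0, ±1 (not J=0↔0): J: 1 → 2, ΔJ = +1 — satisfied.
All four E1 rules are satisfied.

allowed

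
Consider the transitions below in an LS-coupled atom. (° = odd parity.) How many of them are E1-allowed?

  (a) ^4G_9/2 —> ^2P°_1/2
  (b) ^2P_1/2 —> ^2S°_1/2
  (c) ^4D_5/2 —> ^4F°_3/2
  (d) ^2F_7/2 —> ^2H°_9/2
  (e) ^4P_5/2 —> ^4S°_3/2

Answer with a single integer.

3

(a) forbidden (ΔS, ΔL, ΔJ fail)
(b) allowed
(c) allowed
(d) forbidden (ΔL fails)
(e) allowed
Total allowed: 3 of 5.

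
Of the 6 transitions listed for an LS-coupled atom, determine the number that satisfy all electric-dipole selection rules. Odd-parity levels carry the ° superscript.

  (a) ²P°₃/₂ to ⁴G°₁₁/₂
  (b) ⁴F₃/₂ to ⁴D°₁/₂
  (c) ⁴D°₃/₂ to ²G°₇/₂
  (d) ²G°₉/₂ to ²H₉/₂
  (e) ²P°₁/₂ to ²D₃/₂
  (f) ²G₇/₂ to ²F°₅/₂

(a) forbidden (parity, ΔS, ΔL, ΔJ fail)
(b) allowed
(c) forbidden (parity, ΔS, ΔL, ΔJ fail)
(d) allowed
(e) allowed
(f) allowed
Total allowed: 4 of 6.

4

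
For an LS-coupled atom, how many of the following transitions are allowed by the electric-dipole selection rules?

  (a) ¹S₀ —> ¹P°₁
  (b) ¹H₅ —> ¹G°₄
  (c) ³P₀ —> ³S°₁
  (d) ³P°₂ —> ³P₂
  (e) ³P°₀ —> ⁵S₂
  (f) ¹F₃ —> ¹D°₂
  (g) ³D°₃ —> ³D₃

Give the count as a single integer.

(a) allowed
(b) allowed
(c) allowed
(d) allowed
(e) forbidden (ΔS, ΔJ fail)
(f) allowed
(g) allowed
Total allowed: 6 of 7.

6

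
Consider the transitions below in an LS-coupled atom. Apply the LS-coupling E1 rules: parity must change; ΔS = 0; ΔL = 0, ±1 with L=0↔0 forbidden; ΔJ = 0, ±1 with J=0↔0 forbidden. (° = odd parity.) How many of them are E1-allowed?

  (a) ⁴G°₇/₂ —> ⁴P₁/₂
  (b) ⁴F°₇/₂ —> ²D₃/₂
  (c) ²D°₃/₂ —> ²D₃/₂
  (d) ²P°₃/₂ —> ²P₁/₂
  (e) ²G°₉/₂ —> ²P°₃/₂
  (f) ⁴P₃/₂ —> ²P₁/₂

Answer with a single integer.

2

(a) forbidden (ΔL, ΔJ fail)
(b) forbidden (ΔS, ΔJ fail)
(c) allowed
(d) allowed
(e) forbidden (parity, ΔL, ΔJ fail)
(f) forbidden (parity, ΔS fail)
Total allowed: 2 of 6.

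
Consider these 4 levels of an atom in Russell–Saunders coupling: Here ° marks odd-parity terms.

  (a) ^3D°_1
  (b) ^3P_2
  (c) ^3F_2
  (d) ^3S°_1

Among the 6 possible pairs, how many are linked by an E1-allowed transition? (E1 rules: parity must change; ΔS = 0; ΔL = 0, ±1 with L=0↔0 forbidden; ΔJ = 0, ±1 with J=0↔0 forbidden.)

(a)–(b): allowed.
(a)–(c): allowed.
(a)–(d): forbidden (parity, ΔL).
(b)–(c): forbidden (parity, ΔL).
(b)–(d): allowed.
(c)–(d): forbidden (ΔL).
Allowed pairs: 3 of 6.

3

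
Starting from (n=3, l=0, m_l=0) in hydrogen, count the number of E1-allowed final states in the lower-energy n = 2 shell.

3

E1 requires Δl = ±1, so l_f ∈ {-1, 1}; with 0 ≤ l_f ≤ n_f−1 = 1, the allowed l_f values are {1}.
For l_f = 1: m_f ∈ {m_i−1, m_i, m_i+1} ∩ [−1, 1] = {-1, 0, 1} → 3 states.
Total: 3.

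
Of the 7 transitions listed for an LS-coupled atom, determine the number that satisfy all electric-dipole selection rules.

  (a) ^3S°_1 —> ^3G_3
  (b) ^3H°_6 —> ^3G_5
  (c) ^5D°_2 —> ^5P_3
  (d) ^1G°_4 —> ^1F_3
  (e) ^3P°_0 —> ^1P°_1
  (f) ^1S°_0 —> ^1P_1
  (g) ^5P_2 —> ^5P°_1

(a) forbidden (ΔL, ΔJ fail)
(b) allowed
(c) allowed
(d) allowed
(e) forbidden (parity, ΔS fail)
(f) allowed
(g) allowed
Total allowed: 5 of 7.

5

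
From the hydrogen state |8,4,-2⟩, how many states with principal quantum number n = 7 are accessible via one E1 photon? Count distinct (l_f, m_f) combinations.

6

E1 requires Δl = ±1, so l_f ∈ {3, 5}; with 0 ≤ l_f ≤ n_f−1 = 6, the allowed l_f values are {3, 5}.
For l_f = 3: m_f ∈ {m_i−1, m_i, m_i+1} ∩ [−3, 3] = {-3, -2, -1} → 3 states.
For l_f = 5: m_f ∈ {m_i−1, m_i, m_i+1} ∩ [−5, 5] = {-3, -2, -1} → 3 states.
Total: 6.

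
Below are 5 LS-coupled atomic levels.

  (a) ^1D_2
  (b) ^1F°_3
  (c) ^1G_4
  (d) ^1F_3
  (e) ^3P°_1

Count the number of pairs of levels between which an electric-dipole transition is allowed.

(a)–(b): allowed.
(a)–(c): forbidden (parity, ΔL, ΔJ).
(a)–(d): forbidden (parity).
(a)–(e): forbidden (ΔS).
(b)–(c): allowed.
(b)–(d): allowed.
(b)–(e): forbidden (parity, ΔS, ΔL, ΔJ).
(c)–(d): forbidden (parity).
(c)–(e): forbidden (ΔS, ΔL, ΔJ).
(d)–(e): forbidden (ΔS, ΔL, ΔJ).
Allowed pairs: 3 of 10.

3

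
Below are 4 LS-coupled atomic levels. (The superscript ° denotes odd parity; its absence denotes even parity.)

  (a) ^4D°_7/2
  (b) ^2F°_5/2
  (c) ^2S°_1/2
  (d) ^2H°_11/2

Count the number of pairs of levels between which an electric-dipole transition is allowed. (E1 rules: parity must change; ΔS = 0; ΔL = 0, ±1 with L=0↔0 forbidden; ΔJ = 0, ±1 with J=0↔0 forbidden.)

(a)–(b): forbidden (parity, ΔS).
(a)–(c): forbidden (parity, ΔS, ΔL, ΔJ).
(a)–(d): forbidden (parity, ΔS, ΔL, ΔJ).
(b)–(c): forbidden (parity, ΔL, ΔJ).
(b)–(d): forbidden (parity, ΔL, ΔJ).
(c)–(d): forbidden (parity, ΔL, ΔJ).
Allowed pairs: 0 of 6.

0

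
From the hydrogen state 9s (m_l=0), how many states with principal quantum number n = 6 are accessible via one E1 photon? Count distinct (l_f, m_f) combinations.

E1 requires Δl = ±1, so l_f ∈ {-1, 1}; with 0 ≤ l_f ≤ n_f−1 = 5, the allowed l_f values are {1}.
For l_f = 1: m_f ∈ {m_i−1, m_i, m_i+1} ∩ [−1, 1] = {-1, 0, 1} → 3 states.
Total: 3.

3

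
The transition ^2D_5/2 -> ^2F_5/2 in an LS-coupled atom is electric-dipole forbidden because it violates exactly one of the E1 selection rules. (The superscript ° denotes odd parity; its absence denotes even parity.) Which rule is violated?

Parity must change: even → even — fails.
ΔS = 0: S: 1/2 → 1/2 — ok.
ΔL = 0, ±1 (not L=0↔0): L: 2 → 3, ΔL = +1 — ok.
ΔJ = 0, ±1 (not J=0↔0): J: 5/2 → 5/2, ΔJ = +0 — ok.

parity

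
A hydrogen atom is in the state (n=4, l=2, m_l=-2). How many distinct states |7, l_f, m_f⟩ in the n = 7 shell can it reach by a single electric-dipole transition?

E1 requires Δl = ±1, so l_f ∈ {1, 3}; with 0 ≤ l_f ≤ n_f−1 = 6, the allowed l_f values are {1, 3}.
For l_f = 1: m_f ∈ {m_i−1, m_i, m_i+1} ∩ [−1, 1] = {-1} → 1 state.
For l_f = 3: m_f ∈ {m_i−1, m_i, m_i+1} ∩ [−3, 3] = {-3, -2, -1} → 3 states.
Total: 4.

4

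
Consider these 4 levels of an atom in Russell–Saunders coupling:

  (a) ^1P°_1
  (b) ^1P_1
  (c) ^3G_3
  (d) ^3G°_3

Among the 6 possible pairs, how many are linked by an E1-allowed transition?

(a)–(b): allowed.
(a)–(c): forbidden (ΔS, ΔL, ΔJ).
(a)–(d): forbidden (parity, ΔS, ΔL, ΔJ).
(b)–(c): forbidden (parity, ΔS, ΔL, ΔJ).
(b)–(d): forbidden (ΔS, ΔL, ΔJ).
(c)–(d): allowed.
Allowed pairs: 2 of 6.

2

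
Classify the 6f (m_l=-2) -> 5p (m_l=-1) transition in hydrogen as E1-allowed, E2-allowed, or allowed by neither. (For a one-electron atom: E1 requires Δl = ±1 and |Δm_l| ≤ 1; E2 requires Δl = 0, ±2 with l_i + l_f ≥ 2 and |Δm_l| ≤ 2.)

Δl = 1 − 3 = -2; l_i + l_f = 4.
Δm_l = +1.
E1 (Δl = ±1, |Δm_l| ≤ 1): not satisfied.
E2 (Δl = 0,±2, l_i+l_f ≥ 2, |Δm_l| ≤ 2): satisfied.

E2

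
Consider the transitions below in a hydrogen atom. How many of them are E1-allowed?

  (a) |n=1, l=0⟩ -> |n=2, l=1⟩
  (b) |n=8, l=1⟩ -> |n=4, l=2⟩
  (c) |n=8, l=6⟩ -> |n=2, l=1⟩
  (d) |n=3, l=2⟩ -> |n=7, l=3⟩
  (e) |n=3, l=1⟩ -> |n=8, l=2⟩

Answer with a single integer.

4

(a) allowed
(b) allowed
(c) forbidden — Δl = -5 (E1 requires Δl = ±1)
(d) allowed
(e) allowed
Total allowed: 4 of 5.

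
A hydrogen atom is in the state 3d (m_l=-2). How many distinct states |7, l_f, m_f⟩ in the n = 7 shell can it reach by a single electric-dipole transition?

4

E1 requires Δl = ±1, so l_f ∈ {1, 3}; with 0 ≤ l_f ≤ n_f−1 = 6, the allowed l_f values are {1, 3}.
For l_f = 1: m_f ∈ {m_i−1, m_i, m_i+1} ∩ [−1, 1] = {-1} → 1 state.
For l_f = 3: m_f ∈ {m_i−1, m_i, m_i+1} ∩ [−3, 3] = {-3, -2, -1} → 3 states.
Total: 4.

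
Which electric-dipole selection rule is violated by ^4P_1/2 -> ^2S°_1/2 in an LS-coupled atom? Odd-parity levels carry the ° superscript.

Reading off the term symbols: S 3/2→1/2, L 1→0, J 1/2→1/2, parity even→odd.
Parity must change: even → odd — satisfied.
ΔS = 0: S: 3/2 → 1/2 — violated.
ΔL = 0, ±1 (not L=0↔0): L: 1 → 0, ΔL = -1 — satisfied.
ΔJ = 0, ±1 (not J=0↔0): J: 1/2 → 1/2, ΔJ = +0 — satisfied.

the ΔS = 0 rule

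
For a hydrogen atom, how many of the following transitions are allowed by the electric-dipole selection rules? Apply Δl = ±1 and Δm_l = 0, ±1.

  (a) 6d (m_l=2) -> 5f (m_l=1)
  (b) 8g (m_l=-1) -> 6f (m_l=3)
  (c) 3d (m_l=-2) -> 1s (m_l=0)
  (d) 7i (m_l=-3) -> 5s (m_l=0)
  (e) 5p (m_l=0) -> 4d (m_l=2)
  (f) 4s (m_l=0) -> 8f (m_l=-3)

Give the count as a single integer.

1

(a) allowed
(b) forbidden — Δm_l = +4 (E1 requires Δm_l = 0, ±1)
(c) forbidden — Δl = -2 (E1 requires Δl = ±1); Δm_l = +2 (E1 requires Δm_l = 0, ±1)
(d) forbidden — Δl = -6 (E1 requires Δl = ±1); Δm_l = +3 (E1 requires Δm_l = 0, ±1)
(e) forbidden — Δm_l = +2 (E1 requires Δm_l = 0, ±1)
(f) forbidden — Δl = +3 (E1 requires Δl = ±1); Δm_l = -3 (E1 requires Δm_l = 0, ±1)
Total allowed: 1 of 6.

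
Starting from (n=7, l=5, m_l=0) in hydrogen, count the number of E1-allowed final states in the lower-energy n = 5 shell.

E1 requires Δl = ±1, so l_f ∈ {4, 6}; with 0 ≤ l_f ≤ n_f−1 = 4, the allowed l_f values are {4}.
For l_f = 4: m_f ∈ {m_i−1, m_i, m_i+1} ∩ [−4, 4] = {-1, 0, 1} → 3 states.
Total: 3.

3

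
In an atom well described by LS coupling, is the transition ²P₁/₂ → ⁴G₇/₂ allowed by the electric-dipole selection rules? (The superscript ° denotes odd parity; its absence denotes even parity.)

forbidden

Reading off the term symbols: S 1/2→3/2, L 1→4, J 1/2→7/2, parity even→even.
ΔL = 0, ±1 (not L=0↔0): L: 1 → 4, ΔL = +3 — fails.
ΔS = 0: S: 1/2 → 3/2 — fails.
ΔJ = 0, ±1 (not J=0↔0): J: 1/2 → 7/2, ΔJ = +3 — fails.
Parity must change: even → even — fails.
Rule(s) violated: parity, ΔS, ΔL, ΔJ.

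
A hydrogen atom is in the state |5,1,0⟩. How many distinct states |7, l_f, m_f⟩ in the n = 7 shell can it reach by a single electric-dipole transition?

E1 requires Δl = ±1, so l_f ∈ {0, 2}; with 0 ≤ l_f ≤ n_f−1 = 6, the allowed l_f values are {0, 2}.
For l_f = 0: m_f ∈ {m_i−1, m_i, m_i+1} ∩ [−0, 0] = {0} → 1 state.
For l_f = 2: m_f ∈ {m_i−1, m_i, m_i+1} ∩ [−2, 2] = {-1, 0, 1} → 3 states.
Total: 4.

4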